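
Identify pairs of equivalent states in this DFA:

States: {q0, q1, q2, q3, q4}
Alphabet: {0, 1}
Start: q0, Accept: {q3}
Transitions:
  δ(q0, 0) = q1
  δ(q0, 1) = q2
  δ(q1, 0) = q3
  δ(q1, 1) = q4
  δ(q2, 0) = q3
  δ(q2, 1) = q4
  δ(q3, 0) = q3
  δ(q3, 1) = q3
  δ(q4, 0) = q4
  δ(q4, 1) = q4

Using the table-filling algorithm:
Round 0 – mark pairs where exactly one state is accepting: (q0,q3), (q1,q3), (q2,q3), (q3,q4)
Round 1 – newly marked: (q0,q1) [on 0: q1 vs q3, already marked]; (q0,q2) [on 0: q1 vs q3, already marked]; (q1,q4) [on 0: q3 vs q4, already marked]; (q2,q4) [on 0: q3 vs q4, already marked]
Round 2 – newly marked: (q0,q4) [on 0: q1 vs q4, already marked]
No further pairs can be marked.
(q1, q2) unmarked: δ(q1,0)=q3, δ(q2,0)=q3; δ(q1,1)=q4, δ(q2,1)=q4 → equivalent
Equivalent pairs: (q1, q2)

Final answer: Equivalent pairs: (q1, q2)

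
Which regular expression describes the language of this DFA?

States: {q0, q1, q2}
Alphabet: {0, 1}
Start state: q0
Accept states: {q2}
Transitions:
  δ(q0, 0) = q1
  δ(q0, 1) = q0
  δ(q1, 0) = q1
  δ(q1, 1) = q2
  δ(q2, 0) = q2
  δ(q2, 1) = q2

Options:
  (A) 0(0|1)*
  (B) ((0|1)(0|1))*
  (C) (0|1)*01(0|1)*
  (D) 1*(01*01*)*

Testing sample strings against the DFA:
  '10' -> rejected
  '1010' -> accepted
  '0000' -> rejected
  '101' -> accepted
Checking each option for a counterexample:
  (A) 0(0|1)*: '0' is rejected by the DFA but matches the regex → eliminated
  (B) ((0|1)(0|1))*: ε is rejected by the DFA but matches the regex → eliminated
  (C) (0|1)*01(0|1)*: agrees with the DFA on all strings of length ≤ 4
  (D) 1*(01*01*)*: ε is rejected by the DFA but matches the regex → eliminated
Only (C) (0|1)*01(0|1)* is consistent with the DFA.

Final answer: (C) (0|1)*01(0|1)*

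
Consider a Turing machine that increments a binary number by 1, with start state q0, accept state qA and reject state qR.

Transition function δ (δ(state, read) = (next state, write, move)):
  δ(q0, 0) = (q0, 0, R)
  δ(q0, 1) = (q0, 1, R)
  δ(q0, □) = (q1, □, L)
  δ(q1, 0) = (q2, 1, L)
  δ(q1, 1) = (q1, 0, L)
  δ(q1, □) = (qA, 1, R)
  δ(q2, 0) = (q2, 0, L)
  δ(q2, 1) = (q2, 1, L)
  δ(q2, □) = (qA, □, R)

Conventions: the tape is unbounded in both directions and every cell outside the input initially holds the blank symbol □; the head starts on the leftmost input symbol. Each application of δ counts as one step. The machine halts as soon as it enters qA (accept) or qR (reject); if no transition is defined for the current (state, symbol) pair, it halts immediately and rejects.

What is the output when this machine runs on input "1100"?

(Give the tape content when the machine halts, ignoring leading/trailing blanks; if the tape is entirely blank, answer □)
Step 0: [q0]1100 (head at position 0)
Step 1: δ(q0, 1) = (q0, 1, R)  ⊢  1[q0]100 (head at position 1)
Step 2: δ(q0, 1) = (q0, 1, R)  ⊢  11[q0]00 (head at position 2)
Step 3: δ(q0, 0) = (q0, 0, R)  ⊢  110[q0]0 (head at position 3)
Step 4: δ(q0, 0) = (q0, 0, R)  ⊢  1100[q0]□ (head at position 4)
Step 5: δ(q0, □) = (q1, □, L)  ⊢  110[q1]0□ (head at position 3)
Step 6: δ(q1, 0) = (q2, 1, L)  ⊢  11[q2]01□ (head at position 2)
Step 7: δ(q2, 0) = (q2, 0, L)  ⊢  1[q2]101□ (head at position 1)
Step 8: δ(q2, 1) = (q2, 1, L)  ⊢  [q2]1101□ (head at position 0)
Step 9: δ(q2, 1) = (q2, 1, L)  ⊢  [q2]□1101□ (head at position -1)
Step 10: δ(q2, □) = (qA, □, R)  ⊢  □[qA]1101□ (head at position 0)
The machine is in qA, so it halts and accepts.
Tape content when halted (ignoring surrounding blanks): 1101

Final answer: Output: 1101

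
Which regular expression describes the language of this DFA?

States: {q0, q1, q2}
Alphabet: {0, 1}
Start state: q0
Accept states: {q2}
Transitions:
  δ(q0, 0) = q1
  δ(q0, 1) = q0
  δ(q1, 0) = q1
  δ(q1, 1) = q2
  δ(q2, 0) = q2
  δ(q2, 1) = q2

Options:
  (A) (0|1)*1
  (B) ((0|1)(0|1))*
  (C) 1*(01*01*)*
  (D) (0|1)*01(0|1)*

Testing sample strings against the DFA:
  '101' -> accepted
  '0111' -> accepted
  '0100' -> accepted
  '110' -> rejected
Checking each option for a counterexample:
  (A) (0|1)*1: '1' is rejected by the DFA but matches the regex → eliminated
  (B) ((0|1)(0|1))*: ε is rejected by the DFA but matches the regex → eliminated
  (C) 1*(01*01*)*: ε is rejected by the DFA but matches the regex → eliminated
  (D) (0|1)*01(0|1)*: agrees with the DFA on all strings of length ≤ 4
Only (D) (0|1)*01(0|1)* is consistent with the DFA.

Final answer: (D) (0|1)*01(0|1)*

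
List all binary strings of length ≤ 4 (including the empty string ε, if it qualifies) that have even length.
Checking every binary string of length 0 to 4:
  Length 0: accepted: ε | rejected: (none)
  Length 1: accepted: (none) | rejected: 0, 1
  Length 2: accepted: 00, 01, 10, 11 | rejected: (none)
  Length 3: accepted: (none) | rejected: 000, 001, 010, 011, 100, 101, 110, 111
  Length 4: accepted: 0000, 0001, 0010, 0011, 0100, 0101, 0110, 0111, 1000, 1001, 1010, 1011, 1100, 1101, 1110, 1111 | rejected: (none)
Total: 21 string(s).

Final answer: ε, 00, 01, 10, 11, 0000, 0001, 0010, 0011, 0100, 0101, 0110, 0111, 1000, 1001, 1010, 1011, 1100, 1101, 1110, 1111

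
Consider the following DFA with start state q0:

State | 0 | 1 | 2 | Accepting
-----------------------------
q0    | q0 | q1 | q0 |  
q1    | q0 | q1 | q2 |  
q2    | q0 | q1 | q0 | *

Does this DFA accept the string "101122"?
Start in q0.
Read '1': q0 → q1
Read '0': q1 → q0
Read '1': q0 → q1
Read '1': q1 → q1
Read '2': q1 → q2
Read '2': q2 → q0
Final state q0 is not accepting, so the string is rejected.

Final answer: No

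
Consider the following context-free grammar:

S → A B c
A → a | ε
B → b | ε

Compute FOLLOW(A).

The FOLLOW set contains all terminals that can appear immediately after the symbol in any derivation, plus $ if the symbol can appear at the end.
A occurs in S → A B c followed by B c. Add FIRST(B) minus ε = {b}; B is nullable (B → ε), so what follows B can also follow A: the terminal c. FOLLOW(A) = {b, c}.

Final answer: {b, c}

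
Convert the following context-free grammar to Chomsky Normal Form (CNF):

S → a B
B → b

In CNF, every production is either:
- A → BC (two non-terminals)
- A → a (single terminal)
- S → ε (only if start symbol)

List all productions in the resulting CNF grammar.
The grammar has no ε-productions or unit productions to eliminate.
S → a B has terminal a in a right-hand side of length ≥ 2: introduce T_a → a and use T_a in place of a.
B → b is already in CNF (single terminal) – keep it.
S → a B becomes S → T_a B.
Resulting CNF grammar (3 productions): T_a → a; B → b; S → T_a B

Final answer: T_a → a; B → b; S → T_a B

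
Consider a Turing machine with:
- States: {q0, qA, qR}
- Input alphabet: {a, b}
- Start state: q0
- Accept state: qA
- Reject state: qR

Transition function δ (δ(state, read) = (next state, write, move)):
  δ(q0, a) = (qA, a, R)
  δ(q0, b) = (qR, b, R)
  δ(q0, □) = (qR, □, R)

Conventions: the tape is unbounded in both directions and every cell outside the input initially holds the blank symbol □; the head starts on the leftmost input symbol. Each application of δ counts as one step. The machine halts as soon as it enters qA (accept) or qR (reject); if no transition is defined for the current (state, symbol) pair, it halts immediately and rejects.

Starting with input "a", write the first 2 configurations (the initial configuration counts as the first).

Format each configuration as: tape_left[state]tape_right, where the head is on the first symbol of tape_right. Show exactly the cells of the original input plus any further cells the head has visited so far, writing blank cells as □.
Step 0: [q0]a (head at position 0)
Step 1: δ(q0, a) = (qA, a, R)  ⊢  a[qA]□ (head at position 1)

Final answer: [q0]a ⊢ a[qA]□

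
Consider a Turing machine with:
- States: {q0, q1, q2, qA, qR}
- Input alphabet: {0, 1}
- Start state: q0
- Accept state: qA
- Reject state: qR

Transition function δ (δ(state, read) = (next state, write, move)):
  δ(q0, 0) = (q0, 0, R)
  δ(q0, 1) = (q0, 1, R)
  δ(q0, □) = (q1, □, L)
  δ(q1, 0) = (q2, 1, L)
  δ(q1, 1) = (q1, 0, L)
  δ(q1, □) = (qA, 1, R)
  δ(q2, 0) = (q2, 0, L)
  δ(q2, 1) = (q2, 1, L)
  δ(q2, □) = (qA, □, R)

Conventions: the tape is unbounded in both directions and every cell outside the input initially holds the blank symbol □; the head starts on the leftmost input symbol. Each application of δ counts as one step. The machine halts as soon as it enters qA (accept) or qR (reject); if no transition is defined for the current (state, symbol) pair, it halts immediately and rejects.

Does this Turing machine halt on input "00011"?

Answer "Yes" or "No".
Step 0: [q0]00011 (head at position 0)
Step 1: δ(q0, 0) = (q0, 0, R)  ⊢  0[q0]0011 (head at position 1)
Step 2: δ(q0, 0) = (q0, 0, R)  ⊢  00[q0]011 (head at position 2)
Step 3: δ(q0, 0) = (q0, 0, R)  ⊢  000[q0]11 (head at position 3)
Step 4: δ(q0, 1) = (q0, 1, R)  ⊢  0001[q0]1 (head at position 4)
Step 5: δ(q0, 1) = (q0, 1, R)  ⊢  00011[q0]□ (head at position 5)
Step 6: δ(q0, □) = (q1, □, L)  ⊢  0001[q1]1□ (head at position 4)
Step 7: δ(q1, 1) = (q1, 0, L)  ⊢  000[q1]10□ (head at position 3)
Step 8: δ(q1, 1) = (q1, 0, L)  ⊢  00[q1]000□ (head at position 2)
Step 9: δ(q1, 0) = (q2, 1, L)  ⊢  0[q2]0100□ (head at position 1)
Step 10: δ(q2, 0) = (q2, 0, L)  ⊢  [q2]00100□ (head at position 0)
Step 11: δ(q2, 0) = (q2, 0, L)  ⊢  [q2]□00100□ (head at position -1)
Step 12: δ(q2, □) = (qA, □, R)  ⊢  □[qA]00100□ (head at position 0)
The machine is in qA, so it halts and accepts.
It halts after 12 steps.

Final answer: Yes - halts after 12 steps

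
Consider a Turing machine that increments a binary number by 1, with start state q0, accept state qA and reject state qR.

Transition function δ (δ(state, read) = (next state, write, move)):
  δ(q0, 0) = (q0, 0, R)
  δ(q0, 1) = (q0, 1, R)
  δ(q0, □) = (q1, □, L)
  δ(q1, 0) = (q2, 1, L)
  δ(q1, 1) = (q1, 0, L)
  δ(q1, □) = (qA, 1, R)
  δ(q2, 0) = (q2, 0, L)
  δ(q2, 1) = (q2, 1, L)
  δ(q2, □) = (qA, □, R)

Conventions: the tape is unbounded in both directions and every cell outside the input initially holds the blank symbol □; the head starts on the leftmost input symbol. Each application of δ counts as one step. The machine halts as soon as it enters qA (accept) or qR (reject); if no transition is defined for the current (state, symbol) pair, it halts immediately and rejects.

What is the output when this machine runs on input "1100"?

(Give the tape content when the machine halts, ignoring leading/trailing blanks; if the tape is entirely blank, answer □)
Step 0: [q0]1100 (head at position 0)
Step 1: δ(q0, 1) = (q0, 1, R)  ⊢  1[q0]100 (head at position 1)
Step 2: δ(q0, 1) = (q0, 1, R)  ⊢  11[q0]00 (head at position 2)
Step 3: δ(q0, 0) = (q0, 0, R)  ⊢  110[q0]0 (head at position 3)
Step 4: δ(q0, 0) = (q0, 0, R)  ⊢  1100[q0]□ (head at position 4)
Step 5: δ(q0, □) = (q1, □, L)  ⊢  110[q1]0□ (head at position 3)
Step 6: δ(q1, 0) = (q2, 1, L)  ⊢  11[q2]01□ (head at position 2)
Step 7: δ(q2, 0) = (q2, 0, L)  ⊢  1[q2]101□ (head at position 1)
Step 8: δ(q2, 1) = (q2, 1, L)  ⊢  [q2]1101□ (head at position 0)
Step 9: δ(q2, 1) = (q2, 1, L)  ⊢  [q2]□1101□ (head at position -1)
Step 10: δ(q2, □) = (qA, □, R)  ⊢  □[qA]1101□ (head at position 0)
The machine is in qA, so it halts and accepts.
Tape content when halted (ignoring surrounding blanks): 1101

Final answer: Output: 1101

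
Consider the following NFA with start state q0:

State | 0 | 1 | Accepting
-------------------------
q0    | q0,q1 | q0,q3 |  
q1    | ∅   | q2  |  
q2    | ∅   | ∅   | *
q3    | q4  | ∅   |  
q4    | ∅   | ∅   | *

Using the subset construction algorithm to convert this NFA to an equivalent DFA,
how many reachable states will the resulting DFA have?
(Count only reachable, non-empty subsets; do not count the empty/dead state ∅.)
Start subset: {q0}
{q0}: on 0 → {q0, q1}, on 1 → {q0, q3}
{q0, q1}: on 0 → {q0, q1}, on 1 → {q0, q2, q3}
{q0, q3}: on 0 → {q0, q1, q4}, on 1 → {q0, q3}
{q0, q2, q3}: on 0 → {q0, q1, q4}, on 1 → {q0, q3}
{q0, q1, q4}: on 0 → {q0, q1}, on 1 → {q0, q2, q3}
Reachable non-empty subsets: {q0}, {q0, q1}, {q0, q3}, {q0, q2, q3}, {q0, q1, q4} — 5 in total.

Final answer: 5 states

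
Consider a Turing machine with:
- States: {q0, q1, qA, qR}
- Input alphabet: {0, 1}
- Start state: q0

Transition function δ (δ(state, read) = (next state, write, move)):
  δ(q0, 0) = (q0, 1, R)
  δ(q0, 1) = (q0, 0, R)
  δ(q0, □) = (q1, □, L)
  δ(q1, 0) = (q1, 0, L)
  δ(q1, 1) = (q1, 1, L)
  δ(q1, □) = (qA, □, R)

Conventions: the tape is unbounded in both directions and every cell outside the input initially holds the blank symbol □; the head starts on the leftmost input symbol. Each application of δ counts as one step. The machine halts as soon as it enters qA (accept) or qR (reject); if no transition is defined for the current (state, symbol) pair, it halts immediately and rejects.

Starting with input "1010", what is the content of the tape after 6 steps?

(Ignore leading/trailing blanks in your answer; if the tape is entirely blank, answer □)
Step 0: [q0]1010 (head at position 0)
Step 1: δ(q0, 1) = (q0, 0, R)  ⊢  0[q0]010 (head at position 1)
Step 2: δ(q0, 0) = (q0, 1, R)  ⊢  01[q0]10 (head at position 2)
Step 3: δ(q0, 1) = (q0, 0, R)  ⊢  010[q0]0 (head at position 3)
Step 4: δ(q0, 0) = (q0, 1, R)  ⊢  0101[q0]□ (head at position 4)
Step 5: δ(q0, □) = (q1, □, L)  ⊢  010[q1]1□ (head at position 3)
Step 6: δ(q1, 1) = (q1, 1, L)  ⊢  01[q1]01□ (head at position 2)
Tape after 6 steps (ignoring surrounding blanks): 0101

Final answer: Tape: 0101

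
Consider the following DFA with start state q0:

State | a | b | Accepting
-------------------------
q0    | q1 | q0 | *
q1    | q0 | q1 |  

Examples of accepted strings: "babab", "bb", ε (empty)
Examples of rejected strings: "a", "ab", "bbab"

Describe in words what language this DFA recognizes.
strings over {a,b} with an even number of a's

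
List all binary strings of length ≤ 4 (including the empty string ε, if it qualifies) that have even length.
Checking every binary string of length 0 to 4:
  Length 0: accepted: ε | rejected: (none)
  Length 1: accepted: (none) | rejected: 0, 1
  Length 2: accepted: 00, 01, 10, 11 | rejected: (none)
  Length 3: accepted: (none) | rejected: 000, 001, 010, 011, 100, 101, 110, 111
  Length 4: accepted: 0000, 0001, 0010, 0011, 0100, 0101, 0110, 0111, 1000, 1001, 1010, 1011, 1100, 1101, 1110, 1111 | rejected: (none)
Total: 21 string(s).

Final answer: ε, 00, 01, 10, 11, 0000, 0001, 0010, 0011, 0100, 0101, 0110, 0111, 1000, 1001, 1010, 1011, 1100, 1101, 1110, 1111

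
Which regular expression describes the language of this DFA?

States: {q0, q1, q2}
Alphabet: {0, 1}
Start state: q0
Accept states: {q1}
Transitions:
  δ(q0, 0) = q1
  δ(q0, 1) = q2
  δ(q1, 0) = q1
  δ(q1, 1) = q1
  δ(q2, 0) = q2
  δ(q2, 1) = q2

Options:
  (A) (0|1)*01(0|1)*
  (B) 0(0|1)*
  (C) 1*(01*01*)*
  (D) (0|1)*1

Testing sample strings against the DFA:
  '1010' -> rejected
  '10' -> rejected
  '01101' -> accepted
  '01000' -> accepted
Checking each option for a counterexample:
  (A) (0|1)*01(0|1)*: '0' is accepted by the DFA but does not match the regex → eliminated
  (B) 0(0|1)*: agrees with the DFA on all strings of length ≤ 4
  (C) 1*(01*01*)*: ε is rejected by the DFA but matches the regex → eliminated
  (D) (0|1)*1: '0' is accepted by the DFA but does not match the regex → eliminated
Only (B) 0(0|1)* is consistent with the DFA.

Final answer: (B) 0(0|1)*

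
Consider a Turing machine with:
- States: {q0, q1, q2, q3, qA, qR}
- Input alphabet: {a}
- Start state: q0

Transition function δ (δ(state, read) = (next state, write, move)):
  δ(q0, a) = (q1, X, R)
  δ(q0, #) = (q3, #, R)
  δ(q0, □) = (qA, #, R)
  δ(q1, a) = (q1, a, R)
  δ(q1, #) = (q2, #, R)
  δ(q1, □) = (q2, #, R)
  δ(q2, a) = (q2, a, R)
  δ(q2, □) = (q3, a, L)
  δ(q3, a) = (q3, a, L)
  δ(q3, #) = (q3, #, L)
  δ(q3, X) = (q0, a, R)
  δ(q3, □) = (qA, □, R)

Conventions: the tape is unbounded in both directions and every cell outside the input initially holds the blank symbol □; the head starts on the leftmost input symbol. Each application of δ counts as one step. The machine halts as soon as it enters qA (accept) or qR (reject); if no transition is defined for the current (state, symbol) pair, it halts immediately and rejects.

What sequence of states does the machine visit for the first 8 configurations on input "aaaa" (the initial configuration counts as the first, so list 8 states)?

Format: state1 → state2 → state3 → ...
Step 0: [q0]aaaa (head at position 0)
Step 1: δ(q0, a) = (q1, X, R)  ⊢  X[q1]aaa (head at position 1)
Step 2: δ(q1, a) = (q1, a, R)  ⊢  Xa[q1]aa (head at position 2)
Step 3: δ(q1, a) = (q1, a, R)  ⊢  Xaa[q1]a (head at position 3)
Step 4: δ(q1, a) = (q1, a, R)  ⊢  Xaaa[q1]□ (head at position 4)
Step 5: δ(q1, □) = (q2, #, R)  ⊢  Xaaa#[q2]□ (head at position 5)
Step 6: δ(q2, □) = (q3, a, L)  ⊢  Xaaa[q3]#a (head at position 4)
Step 7: δ(q3, #) = (q3, #, L)  ⊢  Xaa[q3]a#a (head at position 3)
Reading off the states of these 8 configurations: q0 → q1 → q1 → q1 → q1 → q2 → q3 → q3

Final answer: q0 → q1 → q1 → q1 → q1 → q2 → q3 → q3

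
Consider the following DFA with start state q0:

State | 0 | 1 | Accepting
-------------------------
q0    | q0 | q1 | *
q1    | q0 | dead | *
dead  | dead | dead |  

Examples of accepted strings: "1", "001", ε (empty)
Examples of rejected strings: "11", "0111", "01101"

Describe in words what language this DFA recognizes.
binary strings with no two consecutive 1s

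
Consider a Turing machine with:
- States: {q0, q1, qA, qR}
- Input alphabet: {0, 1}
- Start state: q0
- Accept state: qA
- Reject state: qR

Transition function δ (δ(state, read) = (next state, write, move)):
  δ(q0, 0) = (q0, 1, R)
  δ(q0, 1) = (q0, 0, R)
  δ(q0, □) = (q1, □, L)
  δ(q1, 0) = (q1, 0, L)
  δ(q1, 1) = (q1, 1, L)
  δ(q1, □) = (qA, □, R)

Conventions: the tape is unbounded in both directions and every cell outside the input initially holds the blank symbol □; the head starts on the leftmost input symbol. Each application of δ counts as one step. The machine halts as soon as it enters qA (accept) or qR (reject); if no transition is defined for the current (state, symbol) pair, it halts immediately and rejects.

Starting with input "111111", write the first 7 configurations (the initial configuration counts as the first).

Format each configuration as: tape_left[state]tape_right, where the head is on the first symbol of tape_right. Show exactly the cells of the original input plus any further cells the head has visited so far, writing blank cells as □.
Step 0: [q0]111111 (head at position 0)
Step 1: δ(q0, 1) = (q0, 0, R)  ⊢  0[q0]11111 (head at position 1)
Step 2: δ(q0, 1) = (q0, 0, R)  ⊢  00[q0]1111 (head at position 2)
Step 3: δ(q0, 1) = (q0, 0, R)  ⊢  000[q0]111 (head at position 3)
Step 4: δ(q0, 1) = (q0, 0, R)  ⊢  0000[q0]11 (head at position 4)
Step 5: δ(q0, 1) = (q0, 0, R)  ⊢  00000[q0]1 (head at position 5)
Step 6: δ(q0, 1) = (q0, 0, R)  ⊢  000000[q0]□ (head at position 6)

Final answer: [q0]111111 ⊢ 0[q0]11111 ⊢ 00[q0]1111 ⊢ 000[q0]111 ⊢ 0000[q0]11 ⊢ 00000[q0]1 ⊢ 000000[q0]□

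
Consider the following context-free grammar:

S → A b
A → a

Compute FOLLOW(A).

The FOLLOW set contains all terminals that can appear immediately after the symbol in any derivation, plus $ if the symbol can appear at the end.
A occurs only in S → A b, where it is immediately followed by the terminal b. So FOLLOW(A) = {b}.

Final answer: {b}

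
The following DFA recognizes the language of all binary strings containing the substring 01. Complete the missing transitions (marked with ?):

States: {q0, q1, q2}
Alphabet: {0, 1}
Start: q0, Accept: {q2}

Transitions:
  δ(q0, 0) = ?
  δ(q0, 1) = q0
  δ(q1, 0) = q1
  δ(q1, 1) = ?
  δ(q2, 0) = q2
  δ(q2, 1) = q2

What each state remembers (consistent with the given transitions and accept states):
  q0: 01 not seen yet and the last symbol was not 0
  q1: 01 not seen yet and the last symbol was 0
  q2: the substring 01 has already been seen
Filling in the missing entries:
  δ(q0, 0): in q0 (01 not seen yet and the last symbol was not 0), after reading 0 we have: 01 not seen yet and the last symbol was 0 → q1
  δ(q1, 1): in q1 (01 not seen yet and the last symbol was 0), after reading 1 we have: the substring 01 has already been seen → q2

Final answer: δ(q0, 0) = q1; δ(q1, 1) = q2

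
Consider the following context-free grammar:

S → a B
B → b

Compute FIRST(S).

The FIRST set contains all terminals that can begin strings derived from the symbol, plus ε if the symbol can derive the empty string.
S has the single production S → a B, whose right-hand side begins with the terminal a. So FIRST(S) = {a}.

Final answer: {a}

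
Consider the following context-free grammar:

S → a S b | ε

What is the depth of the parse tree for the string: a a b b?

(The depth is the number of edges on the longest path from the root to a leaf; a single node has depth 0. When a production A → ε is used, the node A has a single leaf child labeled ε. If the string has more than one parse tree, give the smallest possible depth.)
The only parse tree applies S → a S b 2 times (once per matching a…b pair) and then S → ε.
The S nodes sit at depths 0, 1, …, 2; the innermost S (depth 2) has the single child ε at depth 3.
The terminal leaves a, b are at depths 1..2, so the longest root-to-leaf path is S → S → … → S → ε with 3 edges.
Depth = 3.

Final answer: 3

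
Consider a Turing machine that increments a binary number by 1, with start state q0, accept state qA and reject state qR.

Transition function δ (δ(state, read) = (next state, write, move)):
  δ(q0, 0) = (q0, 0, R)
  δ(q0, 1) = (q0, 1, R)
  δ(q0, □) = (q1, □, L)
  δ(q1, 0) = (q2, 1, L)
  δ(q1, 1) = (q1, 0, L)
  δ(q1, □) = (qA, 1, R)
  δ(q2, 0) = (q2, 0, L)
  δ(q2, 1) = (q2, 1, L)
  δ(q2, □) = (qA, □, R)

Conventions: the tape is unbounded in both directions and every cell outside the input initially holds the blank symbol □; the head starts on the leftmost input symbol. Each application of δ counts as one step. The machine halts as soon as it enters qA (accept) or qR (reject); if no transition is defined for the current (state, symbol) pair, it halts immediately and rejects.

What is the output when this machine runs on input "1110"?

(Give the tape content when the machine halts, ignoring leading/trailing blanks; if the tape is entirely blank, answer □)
Step 0: [q0]1110 (head at position 0)
Step 1: δ(q0, 1) = (q0, 1, R)  ⊢  1[q0]110 (head at position 1)
Step 2: δ(q0, 1) = (q0, 1, R)  ⊢  11[q0]10 (head at position 2)
Step 3: δ(q0, 1) = (q0, 1, R)  ⊢  111[q0]0 (head at position 3)
Step 4: δ(q0, 0) = (q0, 0, R)  ⊢  1110[q0]□ (head at position 4)
Step 5: δ(q0, □) = (q1, □, L)  ⊢  111[q1]0□ (head at position 3)
Step 6: δ(q1, 0) = (q2, 1, L)  ⊢  11[q2]11□ (head at position 2)
Step 7: δ(q2, 1) = (q2, 1, L)  ⊢  1[q2]111□ (head at position 1)
Step 8: δ(q2, 1) = (q2, 1, L)  ⊢  [q2]1111□ (head at position 0)
Step 9: δ(q2, 1) = (q2, 1, L)  ⊢  [q2]□1111□ (head at position -1)
Step 10: δ(q2, □) = (qA, □, R)  ⊢  □[qA]1111□ (head at position 0)
The machine is in qA, so it halts and accepts.
Tape content when halted (ignoring surrounding blanks): 1111

Final answer: Output: 1111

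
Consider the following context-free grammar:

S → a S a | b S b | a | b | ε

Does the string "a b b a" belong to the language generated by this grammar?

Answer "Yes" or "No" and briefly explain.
A derivation exists: S ⇒ a S a ⇒ a b S b a ⇒ a b b a (using S → a S a, S → b S b, then S → ε).

Final answer: Yes - a valid derivation exists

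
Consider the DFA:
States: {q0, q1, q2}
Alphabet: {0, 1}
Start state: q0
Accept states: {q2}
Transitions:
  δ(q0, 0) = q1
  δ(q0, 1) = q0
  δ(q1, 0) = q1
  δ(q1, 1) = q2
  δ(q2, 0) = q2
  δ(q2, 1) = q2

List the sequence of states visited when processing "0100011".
Starting at q0
Read '0': q0 -> q1
Read '1': q1 -> q2
Read '0': q2 -> q2
Read '0': q2 -> q2
Read '0': q2 -> q2
Read '1': q2 -> q2
Read '1': q2 -> q2

Final answer: q0 -> q1 -> q2 -> q2 -> q2 -> q2 -> q2 -> q2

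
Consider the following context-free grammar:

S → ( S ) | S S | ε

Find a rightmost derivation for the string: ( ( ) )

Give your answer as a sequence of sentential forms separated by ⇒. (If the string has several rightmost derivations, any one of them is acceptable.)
Start with S.
Step 1: the rightmost non-terminal is S; apply S → ( S ):  ( S )
Step 2: the rightmost non-terminal is S; apply S → ( S ):  ( ( S ) )
Step 3: the rightmost non-terminal is S; apply S → ε:  ( ( ) )

Final answer: S ⇒ ( S ) ⇒ ( ( S ) ) ⇒ ( ( ) )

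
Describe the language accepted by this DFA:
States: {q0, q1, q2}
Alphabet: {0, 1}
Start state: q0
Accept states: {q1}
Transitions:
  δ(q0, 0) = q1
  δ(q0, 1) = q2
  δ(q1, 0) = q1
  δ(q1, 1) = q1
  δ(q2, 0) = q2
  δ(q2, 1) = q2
Analyzing the DFA structure:
Start state: q0
Accept states: {q1}
Interpreting what each state remembers (checking against the transitions):
  q0: nothing has been read yet
  q1: the first symbol was 0
  q2: the first symbol was 1 (trap state)
  δ(q0, 0): in q0 (nothing has been read yet), after reading 0 we have: the first symbol was 0 → q1
  δ(q0, 1): in q0 (nothing has been read yet), after reading 1 we have: the first symbol was 1 (trap state) → q2
  δ(q1, 0): in q1 (the first symbol was 0), after reading 0 we have: the first symbol was 0 → q1
  δ(q1, 1): in q1 (the first symbol was 0), after reading 1 we have: the first symbol was 0 → q1
  δ(q2, 0): in q2 (the first symbol was 1 (trap state)), after reading 0 we have: the first symbol was 1 (trap state) → q2
  δ(q2, 1): in q2 (the first symbol was 1 (trap state)), after reading 1 we have: the first symbol was 1 (trap state) → q2
A string is accepted iff it ends in {q1}, i.e. the first symbol was 0.
Language: All binary strings starting with 0

Final answer: All binary strings starting with 0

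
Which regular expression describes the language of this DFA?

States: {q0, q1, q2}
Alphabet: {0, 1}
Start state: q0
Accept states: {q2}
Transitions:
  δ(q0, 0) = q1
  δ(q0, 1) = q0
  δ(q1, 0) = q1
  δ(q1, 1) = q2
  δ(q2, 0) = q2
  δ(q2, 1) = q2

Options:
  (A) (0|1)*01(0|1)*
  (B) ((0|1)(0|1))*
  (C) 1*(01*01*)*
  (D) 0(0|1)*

Testing sample strings against the DFA:
  '11111' -> rejected
  '1010' -> accepted
  '00010' -> accepted
  '01' -> accepted
Checking each option for a counterexample:
  (A) (0|1)*01(0|1)*: agrees with the DFA on all strings of length ≤ 4
  (B) ((0|1)(0|1))*: ε is rejected by the DFA but matches the regex → eliminated
  (C) 1*(01*01*)*: ε is rejected by the DFA but matches the regex → eliminated
  (D) 0(0|1)*: '0' is rejected by the DFA but matches the regex → eliminated
Only (A) (0|1)*01(0|1)* is consistent with the DFA.

Final answer: (A) (0|1)*01(0|1)*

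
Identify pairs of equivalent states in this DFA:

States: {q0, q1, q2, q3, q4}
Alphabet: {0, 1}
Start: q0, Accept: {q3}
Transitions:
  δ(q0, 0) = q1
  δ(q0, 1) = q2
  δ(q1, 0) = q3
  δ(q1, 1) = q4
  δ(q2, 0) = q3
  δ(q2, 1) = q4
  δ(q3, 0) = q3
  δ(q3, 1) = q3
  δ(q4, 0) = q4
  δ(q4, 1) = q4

Using the table-filling algorithm:
Round 0 – mark pairs where exactly one state is accepting: (q0,q3), (q1,q3), (q2,q3), (q3,q4)
Round 1 – newly marked: (q0,q1) [on 0: q1 vs q3, already marked]; (q0,q2) [on 0: q1 vs q3, already marked]; (q1,q4) [on 0: q3 vs q4, already marked]; (q2,q4) [on 0: q3 vs q4, already marked]
Round 2 – newly marked: (q0,q4) [on 0: q1 vs q4, already marked]
No further pairs can be marked.
(q1, q2) unmarked: δ(q1,0)=q3, δ(q2,0)=q3; δ(q1,1)=q4, δ(q2,1)=q4 → equivalent
Equivalent pairs: (q1, q2)

Final answer: Equivalent pairs: (q1, q2)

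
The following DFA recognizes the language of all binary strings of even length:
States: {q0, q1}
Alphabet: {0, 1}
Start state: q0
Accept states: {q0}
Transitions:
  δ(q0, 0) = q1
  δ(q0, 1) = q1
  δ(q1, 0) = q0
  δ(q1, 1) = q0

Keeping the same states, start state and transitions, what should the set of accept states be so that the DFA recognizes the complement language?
The DFA is complete (every state has a transition on every symbol), so the complement
is recognized by the same DFA with accepting and non-accepting states swapped.
Original accept states: {q0}
Complement accept states = All states - Original accept states
= {q0, q1} - {q0}
= {q1}
Complement language: strings of ODD length

Final answer: {q1}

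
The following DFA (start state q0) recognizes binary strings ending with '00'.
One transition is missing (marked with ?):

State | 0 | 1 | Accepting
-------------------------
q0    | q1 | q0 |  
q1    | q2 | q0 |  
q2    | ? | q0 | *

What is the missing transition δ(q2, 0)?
q2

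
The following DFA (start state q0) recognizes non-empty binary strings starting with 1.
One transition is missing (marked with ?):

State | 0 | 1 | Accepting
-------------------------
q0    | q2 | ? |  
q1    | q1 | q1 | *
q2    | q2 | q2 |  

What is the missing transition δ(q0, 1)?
q1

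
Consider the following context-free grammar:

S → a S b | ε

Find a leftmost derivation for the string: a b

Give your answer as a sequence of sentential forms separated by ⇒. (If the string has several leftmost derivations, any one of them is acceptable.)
Start with S.
Step 1: the leftmost non-terminal is S; apply S → a S b:  a S b
Step 2: the leftmost non-terminal is S; apply S → ε:  a b

Final answer: S ⇒ a S b ⇒ a b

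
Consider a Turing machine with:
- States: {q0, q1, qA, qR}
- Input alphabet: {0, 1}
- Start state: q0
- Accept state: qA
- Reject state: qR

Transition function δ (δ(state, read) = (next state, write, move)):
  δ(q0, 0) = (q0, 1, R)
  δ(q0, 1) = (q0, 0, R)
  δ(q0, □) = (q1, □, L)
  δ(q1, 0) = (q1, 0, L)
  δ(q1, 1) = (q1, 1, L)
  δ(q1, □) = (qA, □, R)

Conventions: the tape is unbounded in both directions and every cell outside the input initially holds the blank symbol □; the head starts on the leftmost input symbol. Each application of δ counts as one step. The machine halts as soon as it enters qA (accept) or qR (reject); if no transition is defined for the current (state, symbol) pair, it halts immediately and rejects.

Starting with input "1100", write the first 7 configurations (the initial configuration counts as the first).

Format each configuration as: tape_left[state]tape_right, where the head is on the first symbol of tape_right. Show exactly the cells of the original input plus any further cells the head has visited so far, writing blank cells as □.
Step 0: [q0]1100 (head at position 0)
Step 1: δ(q0, 1) = (q0, 0, R)  ⊢  0[q0]100 (head at position 1)
Step 2: δ(q0, 1) = (q0, 0, R)  ⊢  00[q0]00 (head at position 2)
Step 3: δ(q0, 0) = (q0, 1, R)  ⊢  001[q0]0 (head at position 3)
Step 4: δ(q0, 0) = (q0, 1, R)  ⊢  0011[q0]□ (head at position 4)
Step 5: δ(q0, □) = (q1, □, L)  ⊢  001[q1]1□ (head at position 3)
Step 6: δ(q1, 1) = (q1, 1, L)  ⊢  00[q1]11□ (head at position 2)

Final answer: [q0]1100 ⊢ 0[q0]100 ⊢ 00[q0]00 ⊢ 001[q0]0 ⊢ 0011[q0]□ ⊢ 001[q1]1□ ⊢ 00[q1]11□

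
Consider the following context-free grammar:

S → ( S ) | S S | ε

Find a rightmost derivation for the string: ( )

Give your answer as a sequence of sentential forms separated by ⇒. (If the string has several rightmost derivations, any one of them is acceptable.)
Start with S.
Step 1: the rightmost non-terminal is S; apply S → ( S ):  ( S )
Step 2: the rightmost non-terminal is S; apply S → ε:  ( )

Final answer: S ⇒ ( S ) ⇒ ( )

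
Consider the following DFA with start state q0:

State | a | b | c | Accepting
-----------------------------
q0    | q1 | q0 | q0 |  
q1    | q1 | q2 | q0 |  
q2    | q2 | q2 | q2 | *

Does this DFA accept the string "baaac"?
Start in q0.
Read 'b': q0 → q0
Read 'a': q0 → q1
Read 'a': q1 → q1
Read 'a': q1 → q1
Read 'c': q1 → q0
Final state q0 is not accepting, so the string is rejected.

Final answer: No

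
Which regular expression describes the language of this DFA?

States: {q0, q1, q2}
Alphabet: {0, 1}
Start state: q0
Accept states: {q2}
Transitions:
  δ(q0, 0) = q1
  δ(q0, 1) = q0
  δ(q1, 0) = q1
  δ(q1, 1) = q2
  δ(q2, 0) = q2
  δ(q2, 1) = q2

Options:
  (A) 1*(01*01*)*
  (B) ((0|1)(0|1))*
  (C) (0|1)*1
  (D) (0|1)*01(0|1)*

Testing sample strings against the DFA:
  '0100' -> accepted
  '11' -> rejected
  '1011' -> accepted
  '0101' -> accepted
Checking each option for a counterexample:
  (A) 1*(01*01*)*: ε is rejected by the DFA but matches the regex → eliminated
  (B) ((0|1)(0|1))*: ε is rejected by the DFA but matches the regex → eliminated
  (C) (0|1)*1: '1' is rejected by the DFA but matches the regex → eliminated
  (D) (0|1)*01(0|1)*: agrees with the DFA on all strings of length ≤ 4
Only (D) (0|1)*01(0|1)* is consistent with the DFA.

Final answer: (D) (0|1)*01(0|1)*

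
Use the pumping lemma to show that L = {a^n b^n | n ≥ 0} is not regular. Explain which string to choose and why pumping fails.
Language: L = {a^n b^n | n ≥ 0} (equal numbers of a's followed by b's)
Step 1: Assume for contradiction that L is regular, with pumping length p.
Step 2: Choose s = a^p b^p. Then s ∈ L (it has p a's followed by p b's) and |s| ≥ p.
Step 3: Consider any decomposition s = xyz with |xy| ≤ p and |y| > 0. Since |xy| ≤ p and the first p symbols of s are all a's, y = a^k for some k with 1 ≤ k ≤ p.
Step 4: Pumping up (i = 2): xy²z = a^(p+k) b^p, which has more a's than b's, so xy²z ∉ L.
This contradicts the pumping lemma, so L is not regular.

Final answer: Choose s = a^p b^p. Since |xy| ≤ p, y = a^k with k ≥ 1. Then xy²z = a^(p+k) b^p ∉ L.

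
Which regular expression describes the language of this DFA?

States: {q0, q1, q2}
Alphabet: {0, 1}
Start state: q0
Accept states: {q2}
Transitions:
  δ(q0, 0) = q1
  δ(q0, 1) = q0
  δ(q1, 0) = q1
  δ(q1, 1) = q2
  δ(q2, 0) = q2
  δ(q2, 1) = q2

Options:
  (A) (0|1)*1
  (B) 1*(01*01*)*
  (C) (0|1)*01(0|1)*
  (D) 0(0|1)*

Testing sample strings against the DFA:
  '11100' -> rejected
  '01' -> accepted
  '10010' -> accepted
  '000' -> rejected
Checking each option for a counterexample:
  (A) (0|1)*1: '1' is rejected by the DFA but matches the regex → eliminated
  (B) 1*(01*01*)*: ε is rejected by the DFA but matches the regex → eliminated
  (C) (0|1)*01(0|1)*: agrees with the DFA on all strings of length ≤ 4
  (D) 0(0|1)*: '0' is rejected by the DFA but matches the regex → eliminated
Only (C) (0|1)*01(0|1)* is consistent with the DFA.

Final answer: (C) (0|1)*01(0|1)*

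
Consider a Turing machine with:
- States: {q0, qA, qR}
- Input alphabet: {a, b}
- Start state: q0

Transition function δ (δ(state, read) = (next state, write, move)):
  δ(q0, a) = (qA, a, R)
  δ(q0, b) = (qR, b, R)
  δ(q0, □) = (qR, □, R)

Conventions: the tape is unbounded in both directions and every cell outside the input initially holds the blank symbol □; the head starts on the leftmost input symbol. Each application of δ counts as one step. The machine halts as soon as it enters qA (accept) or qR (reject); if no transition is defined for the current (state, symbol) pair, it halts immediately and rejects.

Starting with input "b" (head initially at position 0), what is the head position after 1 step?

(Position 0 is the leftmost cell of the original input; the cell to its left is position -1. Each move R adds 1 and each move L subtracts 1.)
Step 0: [q0]b (head at position 0)
Step 1: δ(q0, b) = (qR, b, R)  ⊢  b[qR]□ (head at position 1)
Head position after 1 step: 1

Final answer: Position 1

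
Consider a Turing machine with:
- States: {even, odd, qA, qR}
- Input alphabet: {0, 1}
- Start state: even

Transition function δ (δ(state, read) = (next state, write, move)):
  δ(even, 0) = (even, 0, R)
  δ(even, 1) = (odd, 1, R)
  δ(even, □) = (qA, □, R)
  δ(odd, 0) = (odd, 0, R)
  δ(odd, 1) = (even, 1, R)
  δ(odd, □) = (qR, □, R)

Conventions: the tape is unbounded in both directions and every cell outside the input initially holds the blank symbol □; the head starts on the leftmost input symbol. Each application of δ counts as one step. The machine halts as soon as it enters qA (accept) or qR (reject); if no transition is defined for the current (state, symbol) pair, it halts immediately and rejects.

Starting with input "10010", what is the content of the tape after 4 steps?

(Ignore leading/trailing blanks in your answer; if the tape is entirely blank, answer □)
Step 0: [even]10010 (head at position 0)
Step 1: δ(even, 1) = (odd, 1, R)  ⊢  1[odd]0010 (head at position 1)
Step 2: δ(odd, 0) = (odd, 0, R)  ⊢  10[odd]010 (head at position 2)
Step 3: δ(odd, 0) = (odd, 0, R)  ⊢  100[odd]10 (head at position 3)
Step 4: δ(odd, 1) = (even, 1, R)  ⊢  1001[even]0 (head at position 4)
Tape after 4 steps (ignoring surrounding blanks): 10010

Final answer: Tape: 10010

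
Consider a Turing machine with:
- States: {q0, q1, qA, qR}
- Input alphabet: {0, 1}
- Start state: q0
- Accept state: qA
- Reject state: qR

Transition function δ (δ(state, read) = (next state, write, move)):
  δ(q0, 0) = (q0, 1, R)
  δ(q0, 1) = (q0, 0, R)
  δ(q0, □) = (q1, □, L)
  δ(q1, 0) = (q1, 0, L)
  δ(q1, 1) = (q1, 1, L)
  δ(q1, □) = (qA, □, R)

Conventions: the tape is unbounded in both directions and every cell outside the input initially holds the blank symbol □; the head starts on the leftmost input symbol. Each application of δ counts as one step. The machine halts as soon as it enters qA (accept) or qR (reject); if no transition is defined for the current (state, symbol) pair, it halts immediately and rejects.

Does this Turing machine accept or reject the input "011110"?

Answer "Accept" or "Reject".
Step 0: [q0]011110 (head at position 0)
Step 1: δ(q0, 0) = (q0, 1, R)  ⊢  1[q0]11110 (head at position 1)
Step 2: δ(q0, 1) = (q0, 0, R)  ⊢  10[q0]1110 (head at position 2)
Step 3: δ(q0, 1) = (q0, 0, R)  ⊢  100[q0]110 (head at position 3)
Step 4: δ(q0, 1) = (q0, 0, R)  ⊢  1000[q0]10 (head at position 4)
Step 5: δ(q0, 1) = (q0, 0, R)  ⊢  10000[q0]0 (head at position 5)
Step 6: δ(q0, 0) = (q0, 1, R)  ⊢  100001[q0]□ (head at position 6)
Step 7: δ(q0, □) = (q1, □, L)  ⊢  10000[q1]1□ (head at position 5)
Step 8: δ(q1, 1) = (q1, 1, L)  ⊢  1000[q1]01□ (head at position 4)
Step 9: δ(q1, 0) = (q1, 0, L)  ⊢  100[q1]001□ (head at position 3)
Step 10: δ(q1, 0) = (q1, 0, L)  ⊢  10[q1]0001□ (head at position 2)
Step 11: δ(q1, 0) = (q1, 0, L)  ⊢  1[q1]00001□ (head at position 1)
Step 12: δ(q1, 0) = (q1, 0, L)  ⊢  [q1]100001□ (head at position 0)
Step 13: δ(q1, 1) = (q1, 1, L)  ⊢  [q1]□100001□ (head at position -1)
Step 14: δ(q1, □) = (qA, □, R)  ⊢  □[qA]100001□ (head at position 0)
The machine is in qA, so it halts and accepts.

Final answer: Accept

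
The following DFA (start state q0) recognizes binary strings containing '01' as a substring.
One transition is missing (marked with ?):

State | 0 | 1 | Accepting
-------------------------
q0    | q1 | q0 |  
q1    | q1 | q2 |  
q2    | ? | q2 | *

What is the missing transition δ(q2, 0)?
q2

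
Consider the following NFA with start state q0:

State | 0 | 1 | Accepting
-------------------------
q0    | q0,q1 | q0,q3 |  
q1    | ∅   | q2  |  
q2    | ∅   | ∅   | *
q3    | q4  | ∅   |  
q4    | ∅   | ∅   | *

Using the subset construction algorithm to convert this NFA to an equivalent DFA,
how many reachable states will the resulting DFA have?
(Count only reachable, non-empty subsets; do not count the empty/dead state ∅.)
Start subset: {q0}
{q0}: on 0 → {q0, q1}, on 1 → {q0, q3}
{q0, q1}: on 0 → {q0, q1}, on 1 → {q0, q2, q3}
{q0, q3}: on 0 → {q0, q1, q4}, on 1 → {q0, q3}
{q0, q2, q3}: on 0 → {q0, q1, q4}, on 1 → {q0, q3}
{q0, q1, q4}: on 0 → {q0, q1}, on 1 → {q0, q2, q3}
Reachable non-empty subsets: {q0}, {q0, q1}, {q0, q3}, {q0, q2, q3}, {q0, q1, q4} — 5 in total.

Final answer: 5 states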